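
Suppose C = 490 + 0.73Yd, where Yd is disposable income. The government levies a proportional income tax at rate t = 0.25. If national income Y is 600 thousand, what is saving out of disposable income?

Yd = (1 − 0.25)(600) = 0.75(600) = 450
C = 490 + 0.73(450) = 490 + 328.5 = 818.5
S = Yd − C = 450 − 818.5 = -368.5

S = -368.5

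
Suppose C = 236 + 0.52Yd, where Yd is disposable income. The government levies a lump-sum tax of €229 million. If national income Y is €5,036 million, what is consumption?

Yd = Y − T = 5036 − 229 = 4807
C = 236 + 0.52(4807) = 236 + 2499.64 = 2735.64

C = 2735.64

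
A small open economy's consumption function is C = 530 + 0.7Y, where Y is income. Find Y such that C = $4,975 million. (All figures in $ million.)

Y = 6350

530 + 0.7Y = 4975
0.7Y = 4445, so Y = 4445/0.7 = 6350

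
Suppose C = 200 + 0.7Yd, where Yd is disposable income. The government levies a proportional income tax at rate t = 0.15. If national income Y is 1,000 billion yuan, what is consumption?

Yd = (1 − 0.15)(1000) = 0.85(1000) = 850
C = 200 + 0.7(850) = 200 + 595 = 795

C = 795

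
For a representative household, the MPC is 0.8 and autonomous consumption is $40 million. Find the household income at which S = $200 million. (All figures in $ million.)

Y = 1200

S = Y − C = -40 + 0.2Y
-40 + 0.2Y = 200, so 0.2Y = 240 and Y = 1200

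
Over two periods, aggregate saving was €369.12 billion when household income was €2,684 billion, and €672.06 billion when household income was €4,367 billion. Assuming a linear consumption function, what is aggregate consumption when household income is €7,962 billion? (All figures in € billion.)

MPS = ΔS/ΔY = (672.06 − 369.12)/(4367 − 2684) = 302.94/1683 = 0.18
MPC = 1 − MPS = 0.82
Autonomous saving = 369.12 − 0.18(2684) = -114, so a = 114
C = 114 + 0.82(7962) = 114 + 6528.84 = 6642.84

C = 6642.84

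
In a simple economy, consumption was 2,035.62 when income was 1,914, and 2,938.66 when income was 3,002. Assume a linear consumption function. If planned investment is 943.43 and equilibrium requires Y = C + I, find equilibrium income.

MPC = (2938.66 − 2035.62)/(3002 − 1914) = 903.04/1088 = 0.83
a = 2035.62 − 0.83(1914) = 447
Equilibrium: Y = 447 + 0.83Y + 943.43
0.17Y = 1390.43, so Y = 1390.43/0.17 = 8179

Y = 8179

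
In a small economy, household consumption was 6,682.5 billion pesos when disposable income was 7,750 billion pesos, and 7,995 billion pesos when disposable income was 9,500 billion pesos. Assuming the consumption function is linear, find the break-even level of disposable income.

MPC = (7995 − 6682.5)/(9500 − 7750) = 1312.5/1750 = 0.75
a = 6682.5 − 0.75(7750) = 6682.5 − 5812.5 = 870
Break-even: Y = a/(1−MPC) = 870/0.25 = 3480

Y = 3480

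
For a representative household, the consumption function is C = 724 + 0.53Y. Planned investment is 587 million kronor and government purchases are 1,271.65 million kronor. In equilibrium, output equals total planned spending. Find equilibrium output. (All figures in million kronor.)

Y = 5495

Y = C + I + G = 724 + 0.53Y + 587 + 1271.65
Y − 0.53Y = 2582.65
0.47Y = 2582.65, so Y = 2582.65/0.47 = 5495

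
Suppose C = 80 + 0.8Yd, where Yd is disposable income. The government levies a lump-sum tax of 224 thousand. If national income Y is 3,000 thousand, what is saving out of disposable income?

S = 475.2

Yd = Y − T = 3000 − 224 = 2776
C = 80 + 0.8(2776) = 80 + 2220.8 = 2300.8
S = Yd − C = 2776 − 2300.8 = 475.2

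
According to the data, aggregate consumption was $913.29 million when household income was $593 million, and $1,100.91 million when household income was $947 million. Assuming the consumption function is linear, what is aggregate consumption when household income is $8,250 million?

MPC = (1100.91 − 913.29)/(947 − 593) = 187.62/354 = 0.53
a = 913.29 − 0.53(593) = 913.29 − 314.29 = 599
C = 599 + 0.53(8250) = 599 + 4372.5 = 4971.5

C = 4971.5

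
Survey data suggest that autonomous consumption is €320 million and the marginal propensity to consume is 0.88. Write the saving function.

S = -320 + 0.12Y

S = Y − C = Y − (320 + 0.88Y) = -320 + (1 − 0.88)Y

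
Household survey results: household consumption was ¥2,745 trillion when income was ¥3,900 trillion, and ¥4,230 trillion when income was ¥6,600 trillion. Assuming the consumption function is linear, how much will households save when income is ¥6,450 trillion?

MPC = (4230 − 2745)/(6600 − 3900) = 1485/2700 = 0.55
a = 2745 − 0.55(3900) = 2745 − 2145 = 600
C = 600 + 0.55(6450) = 4147.5
S = 6450 − 4147.5 = 2302.5

S = 2302.5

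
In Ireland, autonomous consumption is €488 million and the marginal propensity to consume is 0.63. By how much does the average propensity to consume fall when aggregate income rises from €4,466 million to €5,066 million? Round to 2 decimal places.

At Y = 4466: C = 488 + 0.63(4466) = 3301.58, APC = 3301.58/4466 = 0.739
At Y = 5066: C = 3679.58, APC = 3679.58/5066 = 0.726
Fall in APC = 0.739 − 0.726 = 0.013 ≈ 0.01

ΔAPC = 0.01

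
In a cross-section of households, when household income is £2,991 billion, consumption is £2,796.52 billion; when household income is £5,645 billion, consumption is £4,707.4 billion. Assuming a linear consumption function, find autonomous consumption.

MPC = ΔC/ΔY = (4707.4 − 2796.52)/(5645 − 2991) = 1910.88/2654 = 0.72
a = C − MPC·Y = 2796.52 − 0.72(2991) = 2796.52 − 2153.52 = 643

a = 643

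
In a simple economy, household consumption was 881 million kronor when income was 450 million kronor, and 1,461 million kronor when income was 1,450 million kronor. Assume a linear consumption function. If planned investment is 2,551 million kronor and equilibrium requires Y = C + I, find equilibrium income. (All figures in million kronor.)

Y = 7550

MPC = (1461 − 881)/(1450 − 450) = 580/1000 = 0.58
a = 881 − 0.58(450) = 620
Equilibrium: Y = 620 + 0.58Y + 2551
0.42Y = 3171, so Y = 3171/0.42 = 7550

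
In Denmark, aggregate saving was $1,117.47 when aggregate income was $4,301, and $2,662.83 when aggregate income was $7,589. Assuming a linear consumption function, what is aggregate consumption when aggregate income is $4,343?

MPS = ΔS/ΔY = (2662.83 − 1117.47)/(7589 − 4301) = 1545.36/3288 = 0.47
MPC = 1 − MPS = 0.53
Autonomous saving = 1117.47 − 0.47(4301) = -904, so a = 904
C = 904 + 0.53(4343) = 904 + 2301.79 = 3205.79

C = 3205.79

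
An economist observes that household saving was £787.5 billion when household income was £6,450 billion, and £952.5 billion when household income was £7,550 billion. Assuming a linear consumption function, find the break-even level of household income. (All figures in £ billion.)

MPS = ΔS/ΔY = (952.5 − 787.5)/(7550 − 6450) = 165/1100 = 0.15
MPC = 1 − MPS = 0.85
From S(6450) = 787.5: −a + 0.15(6450) = 787.5, so a = 967.5 − 787.5 = 180
Break-even (S = 0): Y = a/MPS = 180/0.15 = 1200

Y = 1200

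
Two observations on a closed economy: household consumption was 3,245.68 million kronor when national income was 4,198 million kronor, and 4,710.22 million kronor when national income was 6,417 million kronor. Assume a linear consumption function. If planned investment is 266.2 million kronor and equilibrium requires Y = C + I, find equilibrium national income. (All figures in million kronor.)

Y = 2180

MPC = (4710.22 − 3245.68)/(6417 − 4198) = 1464.54/2219 = 0.66
a = 3245.68 − 0.66(4198) = 475
Equilibrium: Y = 475 + 0.66Y + 266.2
0.34Y = 741.2, so Y = 741.2/0.34 = 2180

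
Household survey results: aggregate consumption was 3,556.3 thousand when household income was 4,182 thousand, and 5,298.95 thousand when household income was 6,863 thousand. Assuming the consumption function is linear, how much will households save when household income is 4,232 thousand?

S = 643.2

MPC = (5298.95 − 3556.3)/(6863 − 4182) = 1742.65/2681 = 0.65
a = 3556.3 − 0.65(4182) = 3556.3 − 2718.3 = 838
C = 838 + 0.65(4232) = 3588.8
S = 4232 − 3588.8 = 643.2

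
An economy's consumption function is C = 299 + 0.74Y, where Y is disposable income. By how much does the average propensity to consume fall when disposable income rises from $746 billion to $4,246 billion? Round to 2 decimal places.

At Y = 746: C = 299 + 0.74(746) = 851.04, APC = 851.04/746 = 1.141
At Y = 4246: C = 3441.04, APC = 3441.04/4246 = 0.810
Fall in APC = 1.141 − 0.810 = 0.331 ≈ 0.33

ΔAPC = 0.33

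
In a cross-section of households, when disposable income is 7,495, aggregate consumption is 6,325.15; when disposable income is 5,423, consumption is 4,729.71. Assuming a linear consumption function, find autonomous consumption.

MPC = ΔC/ΔY = (6325.15 − 4729.71)/(7495 − 5423) = 1595.44/2072 = 0.77
a = C − MPC·Y = 4729.71 − 0.77(5423) = 4729.71 − 4175.71 = 554

a = 554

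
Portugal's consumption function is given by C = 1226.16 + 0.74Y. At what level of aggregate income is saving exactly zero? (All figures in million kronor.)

Y = 4716

At break-even, C = Y: 1226.16 + 0.74Y = Y
0.26Y = 1226.16, so Y = 1226.16/0.26 = 4716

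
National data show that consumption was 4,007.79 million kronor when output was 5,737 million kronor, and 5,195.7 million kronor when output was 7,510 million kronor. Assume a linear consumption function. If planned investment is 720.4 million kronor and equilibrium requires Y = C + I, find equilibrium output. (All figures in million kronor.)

MPC = (5195.7 − 4007.79)/(7510 − 5737) = 1187.91/1773 = 0.67
a = 4007.79 − 0.67(5737) = 164
Equilibrium: Y = 164 + 0.67Y + 720.4
0.33Y = 884.4, so Y = 884.4/0.33 = 2680

Y = 2680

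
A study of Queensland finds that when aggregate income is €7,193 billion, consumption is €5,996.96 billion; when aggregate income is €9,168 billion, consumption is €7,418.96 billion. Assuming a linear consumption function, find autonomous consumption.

MPC = ΔC/ΔY = (7418.96 − 5996.96)/(9168 − 7193) = 1422/1975 = 0.72
a = C − MPC·Y = 5996.96 − 0.72(7193) = 5996.96 − 5178.96 = 818

a = 818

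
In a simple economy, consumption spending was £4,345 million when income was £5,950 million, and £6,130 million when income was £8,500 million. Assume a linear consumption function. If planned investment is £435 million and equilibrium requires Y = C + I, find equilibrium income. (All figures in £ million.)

MPC = (6130 − 4345)/(8500 − 5950) = 1785/2550 = 0.7
a = 4345 − 0.7(5950) = 180
Equilibrium: Y = 180 + 0.7Y + 435
0.3Y = 615, so Y = 615/0.3 = 2050

Y = 2050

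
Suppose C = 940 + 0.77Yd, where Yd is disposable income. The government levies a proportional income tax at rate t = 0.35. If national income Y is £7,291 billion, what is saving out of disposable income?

Yd = (1 − 0.35)(7291) = 0.65(7291) = 4739.15
C = 940 + 0.77(4739.15) = 940 + 3649.1455 = 4589.1455
S = Yd − C = 4739.15 − 4589.1455 = 150.0045

S = 150.0045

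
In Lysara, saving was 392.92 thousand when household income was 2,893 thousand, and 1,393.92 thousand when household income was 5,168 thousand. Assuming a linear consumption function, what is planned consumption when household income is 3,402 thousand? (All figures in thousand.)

C = 2785.12

MPS = ΔS/ΔY = (1393.92 − 392.92)/(5168 − 2893) = 1001/2275 = 0.44
MPC = 1 − MPS = 0.56
Autonomous saving = 392.92 − 0.44(2893) = -880, so a = 880
C = 880 + 0.56(3402) = 880 + 1905.12 = 2785.12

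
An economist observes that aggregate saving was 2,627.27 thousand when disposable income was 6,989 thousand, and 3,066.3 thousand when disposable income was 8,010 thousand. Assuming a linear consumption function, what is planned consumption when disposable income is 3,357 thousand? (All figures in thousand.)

C = 2291.49

MPS = ΔS/ΔY = (3066.3 − 2627.27)/(8010 − 6989) = 439.03/1021 = 0.43
MPC = 1 − MPS = 0.57
Autonomous saving = 2627.27 − 0.43(6989) = -378, so a = 378
C = 378 + 0.57(3357) = 378 + 1913.49 = 2291.49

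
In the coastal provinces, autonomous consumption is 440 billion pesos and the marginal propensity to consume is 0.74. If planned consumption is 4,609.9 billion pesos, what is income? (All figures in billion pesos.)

440 + 0.74Y = 4609.9
0.74Y = 4169.9, so Y = 4169.9/0.74 = 5635

Y = 5635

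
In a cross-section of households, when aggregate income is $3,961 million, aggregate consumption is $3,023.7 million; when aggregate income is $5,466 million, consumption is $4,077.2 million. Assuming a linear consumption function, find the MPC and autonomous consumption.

MPC = ΔC/ΔY = (4077.2 − 3023.7)/(5466 − 3961) = 1053.5/1505 = 0.7
a = C − MPC·Y = 3023.7 − 0.7(3961) = 3023.7 − 2772.7 = 251

MPC = 0.7; a = 251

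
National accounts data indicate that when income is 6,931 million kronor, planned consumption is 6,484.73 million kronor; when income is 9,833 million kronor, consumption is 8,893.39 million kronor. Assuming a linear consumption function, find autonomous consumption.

MPC = ΔC/ΔY = (8893.39 − 6484.73)/(9833 − 6931) = 2408.66/2902 = 0.83
a = C − MPC·Y = 6484.73 − 0.83(6931) = 6484.73 − 5752.73 = 732

a = 732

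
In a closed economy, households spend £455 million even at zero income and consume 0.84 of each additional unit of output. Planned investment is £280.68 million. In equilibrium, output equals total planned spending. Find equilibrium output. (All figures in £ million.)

Y = 4598

Y = C + I = 455 + 0.84Y + 280.68
Y − 0.84Y = 735.68
0.16Y = 735.68, so Y = 735.68/0.16 = 4598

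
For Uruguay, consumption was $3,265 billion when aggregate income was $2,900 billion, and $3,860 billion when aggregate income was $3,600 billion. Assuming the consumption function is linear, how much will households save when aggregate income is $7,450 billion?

MPC = (3860 − 3265)/(3600 − 2900) = 595/700 = 0.85
a = 3265 − 0.85(2900) = 3265 − 2465 = 800
C = 800 + 0.85(7450) = 7132.5
S = 7450 − 7132.5 = 317.5

S = 317.5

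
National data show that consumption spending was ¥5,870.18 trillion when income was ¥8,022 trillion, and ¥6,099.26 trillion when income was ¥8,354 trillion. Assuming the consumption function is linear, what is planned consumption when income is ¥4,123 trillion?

MPC = (6099.26 − 5870.18)/(8354 − 8022) = 229.08/332 = 0.69
a = 5870.18 − 0.69(8022) = 5870.18 − 5535.18 = 335
C = 335 + 0.69(4123) = 335 + 2844.87 = 3179.87

C = 3179.87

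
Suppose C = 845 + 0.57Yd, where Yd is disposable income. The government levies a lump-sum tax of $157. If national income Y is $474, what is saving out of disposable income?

S = -708.69

Yd = Y − T = 474 − 157 = 317
C = 845 + 0.57(317) = 845 + 180.69 = 1025.69
S = Yd − C = 317 − 1025.69 = -708.69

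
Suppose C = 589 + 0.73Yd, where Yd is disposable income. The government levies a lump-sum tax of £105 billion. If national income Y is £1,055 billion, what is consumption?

C = 1282.5

Yd = Y − T = 1055 − 105 = 950
C = 589 + 0.73(950) = 589 + 693.5 = 1282.5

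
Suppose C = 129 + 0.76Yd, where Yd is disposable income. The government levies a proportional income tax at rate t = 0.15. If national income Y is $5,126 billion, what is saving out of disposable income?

Yd = (1 − 0.15)(5126) = 0.85(5126) = 4357.1
C = 129 + 0.76(4357.1) = 129 + 3311.396 = 3440.396
S = Yd − C = 4357.1 − 3440.396 = 916.704

S = 916.704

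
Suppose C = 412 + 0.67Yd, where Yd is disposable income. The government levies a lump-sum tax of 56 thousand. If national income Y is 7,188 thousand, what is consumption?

Yd = Y − T = 7188 − 56 = 7132
C = 412 + 0.67(7132) = 412 + 4778.44 = 5190.44

C = 5190.44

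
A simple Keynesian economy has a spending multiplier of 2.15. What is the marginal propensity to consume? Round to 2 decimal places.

MPC = 0.53

k = 1/(1 − MPC), so 1 − MPC = 1/k = 1/2.15 = 0.4651
MPC = 1 − 0.4651 = 0.53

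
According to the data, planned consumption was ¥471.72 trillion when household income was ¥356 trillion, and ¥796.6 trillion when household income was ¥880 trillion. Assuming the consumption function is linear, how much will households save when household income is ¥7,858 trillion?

MPC = (796.6 − 471.72)/(880 − 356) = 324.88/524 = 0.62
a = 471.72 − 0.62(356) = 471.72 − 220.72 = 251
C = 251 + 0.62(7858) = 5122.96
S = 7858 − 5122.96 = 2735.04

S = 2735.04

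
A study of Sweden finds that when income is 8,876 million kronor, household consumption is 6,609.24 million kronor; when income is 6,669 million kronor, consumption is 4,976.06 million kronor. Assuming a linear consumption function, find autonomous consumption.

a = 41

MPC = ΔC/ΔY = (6609.24 − 4976.06)/(8876 − 6669) = 1633.18/2207 = 0.74
a = C − MPC·Y = 4976.06 − 0.74(6669) = 4976.06 − 4935.06 = 41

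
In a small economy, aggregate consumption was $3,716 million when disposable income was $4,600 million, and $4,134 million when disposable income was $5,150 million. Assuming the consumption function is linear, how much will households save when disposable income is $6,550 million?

MPC = (4134 − 3716)/(5150 − 4600) = 418/550 = 0.76
a = 3716 − 0.76(4600) = 3716 − 3496 = 220
C = 220 + 0.76(6550) = 5198
S = 6550 − 5198 = 1352

S = 1352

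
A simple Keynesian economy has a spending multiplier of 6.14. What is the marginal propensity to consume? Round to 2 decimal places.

MPC = 0.84

k = 1/(1 − MPC), so 1 − MPC = 1/k = 1/6.14 = 0.1629
MPC = 1 − 0.1629 = 0.84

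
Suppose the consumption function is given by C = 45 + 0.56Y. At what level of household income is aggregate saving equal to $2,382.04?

Y = 5516

S = Y − C = -45 + 0.44Y
-45 + 0.44Y = 2382.04, so 0.44Y = 2427.04 and Y = 5516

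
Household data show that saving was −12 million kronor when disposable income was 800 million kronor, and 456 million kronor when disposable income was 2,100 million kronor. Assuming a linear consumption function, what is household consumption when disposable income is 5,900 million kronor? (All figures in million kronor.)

MPS = ΔS/ΔY = (456 − (-12))/(2100 − 800) = 468/1300 = 0.36
MPC = 1 − MPS = 0.64
Autonomous saving = -12 − 0.36(800) = -300, so a = 300
C = 300 + 0.64(5900) = 300 + 3776 = 4076

C = 4076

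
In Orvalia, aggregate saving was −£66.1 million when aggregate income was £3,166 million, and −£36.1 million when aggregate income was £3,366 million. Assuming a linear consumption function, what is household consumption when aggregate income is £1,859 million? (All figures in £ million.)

C = 2121.15

MPS = ΔS/ΔY = (-36.1 − (-66.1))/(3366 − 3166) = 30/200 = 0.15
MPC = 1 − MPS = 0.85
Autonomous saving = -66.1 − 0.15(3166) = -541, so a = 541
C = 541 + 0.85(1859) = 541 + 1580.15 = 2121.15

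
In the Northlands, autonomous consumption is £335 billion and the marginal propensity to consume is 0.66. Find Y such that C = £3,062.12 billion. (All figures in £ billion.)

335 + 0.66Y = 3062.12
0.66Y = 2727.12, so Y = 2727.12/0.66 = 4132

Y = 4132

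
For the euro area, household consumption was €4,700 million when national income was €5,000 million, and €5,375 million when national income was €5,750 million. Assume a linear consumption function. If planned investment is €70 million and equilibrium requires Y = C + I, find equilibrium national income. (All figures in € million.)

Y = 2700

MPC = (5375 − 4700)/(5750 − 5000) = 675/750 = 0.9
a = 4700 − 0.9(5000) = 200
Equilibrium: Y = 200 + 0.9Y + 70
0.1Y = 270, so Y = 270/0.1 = 2700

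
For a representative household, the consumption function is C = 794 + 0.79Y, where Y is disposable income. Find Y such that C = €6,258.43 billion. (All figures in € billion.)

Y = 6917

794 + 0.79Y = 6258.43
0.79Y = 5464.43, so Y = 5464.43/0.79 = 6917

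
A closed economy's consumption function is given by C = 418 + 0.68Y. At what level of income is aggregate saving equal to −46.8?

Y = 1160

S = Y − C = -418 + 0.32Y
-418 + 0.32Y = -46.8, so 0.32Y = 371.2 and Y = 1160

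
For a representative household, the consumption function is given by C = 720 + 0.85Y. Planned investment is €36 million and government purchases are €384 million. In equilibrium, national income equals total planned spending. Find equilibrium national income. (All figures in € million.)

Y = C + I + G = 720 + 0.85Y + 36 + 384
Y − 0.85Y = 1140
0.15Y = 1140, so Y = 1140/0.15 = 7600

Y = 7600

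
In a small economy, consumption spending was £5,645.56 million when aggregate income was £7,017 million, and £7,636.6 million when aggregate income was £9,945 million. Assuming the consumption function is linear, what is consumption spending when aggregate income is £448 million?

C = 1178.64

MPC = (7636.6 − 5645.56)/(9945 − 7017) = 1991.04/2928 = 0.68
a = 5645.56 − 0.68(7017) = 5645.56 − 4771.56 = 874
C = 874 + 0.68(448) = 874 + 304.64 = 1178.64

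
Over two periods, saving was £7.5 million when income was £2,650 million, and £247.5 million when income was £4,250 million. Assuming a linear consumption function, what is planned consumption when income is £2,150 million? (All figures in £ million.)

C = 2217.5

MPS = ΔS/ΔY = (247.5 − 7.5)/(4250 − 2650) = 240/1600 = 0.15
MPC = 1 − MPS = 0.85
Autonomous saving = 7.5 − 0.15(2650) = -390, so a = 390
C = 390 + 0.85(2150) = 390 + 1827.5 = 2217.5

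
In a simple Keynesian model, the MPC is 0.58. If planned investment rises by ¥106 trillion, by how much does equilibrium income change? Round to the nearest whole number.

The multiplier is 1/(1 − MPC) = 1/0.42.
ΔY = 106/0.42 = 252.38 ≈ 252

ΔY ≈ 252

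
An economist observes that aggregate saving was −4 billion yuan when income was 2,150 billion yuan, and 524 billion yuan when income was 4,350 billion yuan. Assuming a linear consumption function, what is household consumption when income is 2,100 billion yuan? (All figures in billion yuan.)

MPS = ΔS/ΔY = (524 − (-4))/(4350 − 2150) = 528/2200 = 0.24
MPC = 1 − MPS = 0.76
Autonomous saving = -4 − 0.24(2150) = -520, so a = 520
C = 520 + 0.76(2100) = 520 + 1596 = 2116

C = 2116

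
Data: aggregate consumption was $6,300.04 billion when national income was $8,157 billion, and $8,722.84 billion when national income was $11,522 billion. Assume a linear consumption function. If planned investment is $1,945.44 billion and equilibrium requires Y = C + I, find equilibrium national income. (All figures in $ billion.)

MPC = (8722.84 − 6300.04)/(11522 − 8157) = 2422.8/3365 = 0.72
a = 6300.04 − 0.72(8157) = 427
Equilibrium: Y = 427 + 0.72Y + 1945.44
0.28Y = 2372.44, so Y = 2372.44/0.28 = 8473

Y = 8473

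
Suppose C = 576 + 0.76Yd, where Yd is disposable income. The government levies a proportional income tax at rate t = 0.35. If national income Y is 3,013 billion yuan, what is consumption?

C = 2064.422

Yd = (1 − 0.35)(3013) = 0.65(3013) = 1958.45
C = 576 + 0.76(1958.45) = 576 + 1488.422 = 2064.422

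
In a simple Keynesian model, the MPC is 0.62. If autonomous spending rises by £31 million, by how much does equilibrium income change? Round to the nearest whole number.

The multiplier is 1/(1 − MPC) = 1/0.38.
ΔY = 31/0.38 = 81.58 ≈ 82

ΔY ≈ 82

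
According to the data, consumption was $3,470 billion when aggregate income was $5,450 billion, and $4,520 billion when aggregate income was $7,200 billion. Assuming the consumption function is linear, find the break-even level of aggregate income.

Y = 500

MPC = (4520 − 3470)/(7200 − 5450) = 1050/1750 = 0.6
a = 3470 − 0.6(5450) = 3470 − 3270 = 200
Break-even: Y = a/(1−MPC) = 200/0.4 = 500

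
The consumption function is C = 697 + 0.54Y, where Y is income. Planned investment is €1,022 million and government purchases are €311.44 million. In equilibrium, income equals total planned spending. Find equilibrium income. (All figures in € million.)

Y = 4414

Y = C + I + G = 697 + 0.54Y + 1022 + 311.44
Y − 0.54Y = 2030.44
0.46Y = 2030.44, so Y = 2030.44/0.46 = 4414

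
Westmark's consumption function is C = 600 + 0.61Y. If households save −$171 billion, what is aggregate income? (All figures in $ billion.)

Y = 1100

S = Y − C = -600 + 0.39Y
-600 + 0.39Y = -171, so 0.39Y = 429 and Y = 1100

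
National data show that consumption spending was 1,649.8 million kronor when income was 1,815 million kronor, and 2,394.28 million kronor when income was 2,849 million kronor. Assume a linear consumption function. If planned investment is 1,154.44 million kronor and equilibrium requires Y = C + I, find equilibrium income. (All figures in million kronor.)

MPC = (2394.28 − 1649.8)/(2849 − 1815) = 744.48/1034 = 0.72
a = 1649.8 − 0.72(1815) = 343
Equilibrium: Y = 343 + 0.72Y + 1154.44
0.28Y = 1497.44, so Y = 1497.44/0.28 = 5348

Y = 5348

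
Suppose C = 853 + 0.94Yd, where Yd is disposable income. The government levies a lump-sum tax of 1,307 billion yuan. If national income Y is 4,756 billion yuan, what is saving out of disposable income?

Yd = Y − T = 4756 − 1307 = 3449
C = 853 + 0.94(3449) = 853 + 3242.06 = 4095.06
S = Yd − C = 3449 − 4095.06 = -646.06

S = -646.06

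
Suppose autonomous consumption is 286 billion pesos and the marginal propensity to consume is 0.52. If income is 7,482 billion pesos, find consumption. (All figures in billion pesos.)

C = 4176.64

C = 286 + 0.52(7482) = 286 + 3890.64 = 4176.64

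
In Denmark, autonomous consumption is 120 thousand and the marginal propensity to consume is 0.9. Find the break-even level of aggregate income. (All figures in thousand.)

Y = 1200

At break-even, C = Y: 120 + 0.9Y = Y
0.1Y = 120, so Y = 120/0.1 = 1200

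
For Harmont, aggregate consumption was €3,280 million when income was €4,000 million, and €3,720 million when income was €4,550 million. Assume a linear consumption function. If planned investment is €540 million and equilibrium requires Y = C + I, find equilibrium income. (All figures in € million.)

Y = 3100

MPC = (3720 − 3280)/(4550 − 4000) = 440/550 = 0.8
a = 3280 − 0.8(4000) = 80
Equilibrium: Y = 80 + 0.8Y + 540
0.2Y = 620, so Y = 620/0.2 = 3100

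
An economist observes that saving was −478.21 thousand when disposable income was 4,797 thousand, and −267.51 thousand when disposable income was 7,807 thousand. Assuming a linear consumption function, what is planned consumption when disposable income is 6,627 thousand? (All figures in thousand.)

MPS = ΔS/ΔY = (-267.51 − (-478.21))/(7807 − 4797) = 210.7/3010 = 0.07
MPC = 1 − MPS = 0.93
Autonomous saving = -478.21 − 0.07(4797) = -814, so a = 814
C = 814 + 0.93(6627) = 814 + 6163.11 = 6977.11

C = 6977.11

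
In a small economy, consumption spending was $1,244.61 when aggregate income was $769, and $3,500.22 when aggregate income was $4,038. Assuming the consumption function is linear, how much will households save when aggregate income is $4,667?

S = 732.77

MPC = (3500.22 − 1244.61)/(4038 − 769) = 2255.61/3269 = 0.69
a = 1244.61 − 0.69(769) = 1244.61 − 530.61 = 714
C = 714 + 0.69(4667) = 3934.23
S = 4667 − 3934.23 = 732.77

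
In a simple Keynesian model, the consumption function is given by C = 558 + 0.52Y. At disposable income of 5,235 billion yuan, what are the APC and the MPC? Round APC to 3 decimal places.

APC = 0.627; MPC = 0.52

MPC = 0.52 (the slope of the consumption function)
C = 558 + 0.52(5235) = 3280.2, so APC = 3280.2/5235 = 0.627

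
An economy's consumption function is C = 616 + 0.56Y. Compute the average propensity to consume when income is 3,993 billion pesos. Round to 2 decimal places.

C = 616 + 0.56(3993) = 2852.08
APC = C/Y = 2852.08/3993 = 0.71

APC = 0.71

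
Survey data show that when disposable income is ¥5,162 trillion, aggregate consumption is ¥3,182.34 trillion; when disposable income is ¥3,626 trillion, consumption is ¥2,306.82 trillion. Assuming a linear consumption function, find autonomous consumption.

a = 240

MPC = ΔC/ΔY = (3182.34 − 2306.82)/(5162 − 3626) = 875.52/1536 = 0.57
a = C − MPC·Y = 2306.82 − 0.57(3626) = 2306.82 − 2066.82 = 240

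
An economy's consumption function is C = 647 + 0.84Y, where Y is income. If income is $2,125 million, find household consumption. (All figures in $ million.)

C = 2432

C = 647 + 0.84(2125) = 647 + 1785 = 2432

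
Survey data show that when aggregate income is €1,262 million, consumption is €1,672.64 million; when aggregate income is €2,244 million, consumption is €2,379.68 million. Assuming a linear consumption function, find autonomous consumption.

a = 764

MPC = ΔC/ΔY = (2379.68 − 1672.64)/(2244 − 1262) = 707.04/982 = 0.72
a = C − MPC·Y = 1672.64 − 0.72(1262) = 1672.64 − 908.64 = 764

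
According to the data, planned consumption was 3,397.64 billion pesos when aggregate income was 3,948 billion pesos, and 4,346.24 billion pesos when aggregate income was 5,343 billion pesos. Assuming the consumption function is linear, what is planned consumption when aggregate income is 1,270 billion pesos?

C = 1576.6

MPC = (4346.24 − 3397.64)/(5343 − 3948) = 948.6/1395 = 0.68
a = 3397.64 − 0.68(3948) = 3397.64 − 2684.64 = 713
C = 713 + 0.68(1270) = 713 + 863.6 = 1576.6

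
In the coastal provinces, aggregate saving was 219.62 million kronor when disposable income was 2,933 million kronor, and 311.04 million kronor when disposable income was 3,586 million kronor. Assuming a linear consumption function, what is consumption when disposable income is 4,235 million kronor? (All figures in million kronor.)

MPS = ΔS/ΔY = (311.04 − 219.62)/(3586 − 2933) = 91.42/653 = 0.14
MPC = 1 − MPS = 0.86
Autonomous saving = 219.62 − 0.14(2933) = -191, so a = 191
C = 191 + 0.86(4235) = 191 + 3642.1 = 3833.1

C = 3833.1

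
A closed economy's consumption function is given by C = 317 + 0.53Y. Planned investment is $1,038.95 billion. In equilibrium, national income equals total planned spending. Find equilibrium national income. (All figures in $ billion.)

Y = C + I = 317 + 0.53Y + 1038.95
Y − 0.53Y = 1355.95
0.47Y = 1355.95, so Y = 1355.95/0.47 = 2885

Y = 2885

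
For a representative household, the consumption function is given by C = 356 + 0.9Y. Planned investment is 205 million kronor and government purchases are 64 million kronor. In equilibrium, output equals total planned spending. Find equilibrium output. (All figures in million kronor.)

Y = 6250

Y = C + I + G = 356 + 0.9Y + 205 + 64
Y − 0.9Y = 625
0.1Y = 625, so Y = 625/0.1 = 6250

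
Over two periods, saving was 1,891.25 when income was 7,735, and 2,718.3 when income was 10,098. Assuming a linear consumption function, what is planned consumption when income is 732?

C = 1291.8

MPS = ΔS/ΔY = (2718.3 − 1891.25)/(10098 − 7735) = 827.05/2363 = 0.35
MPC = 1 − MPS = 0.65
Autonomous saving = 1891.25 − 0.35(7735) = -816, so a = 816
C = 816 + 0.65(732) = 816 + 475.8 = 1291.8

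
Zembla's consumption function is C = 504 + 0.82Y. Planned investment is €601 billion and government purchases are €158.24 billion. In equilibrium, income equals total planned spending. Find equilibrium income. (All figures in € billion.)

Y = C + I + G = 504 + 0.82Y + 601 + 158.24
Y − 0.82Y = 1263.24
0.18Y = 1263.24, so Y = 1263.24/0.18 = 7018

Y = 7018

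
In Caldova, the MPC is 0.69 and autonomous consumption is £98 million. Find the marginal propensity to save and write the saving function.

MPS = 1 − MPC = 1 − 0.69 = 0.31
S = Y − C = -98 + 0.31Y

MPS = 0.31; S = -98 + 0.31Y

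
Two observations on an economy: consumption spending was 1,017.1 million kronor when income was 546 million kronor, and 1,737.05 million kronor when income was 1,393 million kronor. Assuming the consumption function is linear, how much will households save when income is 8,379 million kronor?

S = 703.85

MPC = (1737.05 − 1017.1)/(1393 − 546) = 719.95/847 = 0.85
a = 1017.1 − 0.85(546) = 1017.1 − 464.1 = 553
C = 553 + 0.85(8379) = 7675.15
S = 8379 − 7675.15 = 703.85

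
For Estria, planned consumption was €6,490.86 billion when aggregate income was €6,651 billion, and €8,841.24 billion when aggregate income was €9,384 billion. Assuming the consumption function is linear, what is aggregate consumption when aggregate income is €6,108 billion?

C = 6023.88

MPC = (8841.24 − 6490.86)/(9384 − 6651) = 2350.38/2733 = 0.86
a = 6490.86 − 0.86(6651) = 6490.86 − 5719.86 = 771
C = 771 + 0.86(6108) = 771 + 5252.88 = 6023.88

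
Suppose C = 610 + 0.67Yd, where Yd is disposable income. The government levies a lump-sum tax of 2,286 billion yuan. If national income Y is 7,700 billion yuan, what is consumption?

Yd = Y − T = 7700 − 2286 = 5414
C = 610 + 0.67(5414) = 610 + 3627.38 = 4237.38

C = 4237.38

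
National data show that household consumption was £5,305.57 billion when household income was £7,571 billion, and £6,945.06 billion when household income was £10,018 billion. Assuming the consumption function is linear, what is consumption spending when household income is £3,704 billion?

MPC = (6945.06 − 5305.57)/(10018 − 7571) = 1639.49/2447 = 0.67
a = 5305.57 − 0.67(7571) = 5305.57 − 5072.57 = 233
C = 233 + 0.67(3704) = 233 + 2481.68 = 2714.68

C = 2714.68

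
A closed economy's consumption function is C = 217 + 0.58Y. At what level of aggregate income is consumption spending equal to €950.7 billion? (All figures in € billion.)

217 + 0.58Y = 950.7
0.58Y = 733.7, so Y = 733.7/0.58 = 1265

Y = 1265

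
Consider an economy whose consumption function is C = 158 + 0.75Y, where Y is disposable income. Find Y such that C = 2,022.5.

158 + 0.75Y = 2022.5
0.75Y = 1864.5, so Y = 1864.5/0.75 = 2486

Y = 2486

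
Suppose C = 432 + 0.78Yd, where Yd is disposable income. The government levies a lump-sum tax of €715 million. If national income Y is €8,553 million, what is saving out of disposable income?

Yd = Y − T = 8553 − 715 = 7838
C = 432 + 0.78(7838) = 432 + 6113.64 = 6545.64
S = Yd − C = 7838 − 6545.64 = 1292.36

S = 1292.36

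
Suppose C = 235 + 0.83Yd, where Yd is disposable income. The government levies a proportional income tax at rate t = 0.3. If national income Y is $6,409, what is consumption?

Yd = (1 − 0.3)(6409) = 0.7(6409) = 4486.3
C = 235 + 0.83(4486.3) = 235 + 3723.629 = 3958.629

C = 3958.629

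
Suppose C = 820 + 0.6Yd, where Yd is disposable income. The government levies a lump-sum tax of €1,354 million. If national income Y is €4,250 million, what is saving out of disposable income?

S = 338.4

Yd = Y − T = 4250 − 1354 = 2896
C = 820 + 0.6(2896) = 820 + 1737.6 = 2557.6
S = Yd − C = 2896 − 2557.6 = 338.4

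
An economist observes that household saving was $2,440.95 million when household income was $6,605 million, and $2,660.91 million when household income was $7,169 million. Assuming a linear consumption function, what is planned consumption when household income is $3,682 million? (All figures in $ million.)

C = 2381.02

MPS = ΔS/ΔY = (2660.91 − 2440.95)/(7169 − 6605) = 219.96/564 = 0.39
MPC = 1 − MPS = 0.61
Autonomous saving = 2440.95 − 0.39(6605) = -135, so a = 135
C = 135 + 0.61(3682) = 135 + 2246.02 = 2381.02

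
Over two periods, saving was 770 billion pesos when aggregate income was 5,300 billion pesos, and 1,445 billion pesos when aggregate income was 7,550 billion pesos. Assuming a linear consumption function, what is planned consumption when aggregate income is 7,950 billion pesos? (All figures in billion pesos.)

MPS = ΔS/ΔY = (1445 − 770)/(7550 − 5300) = 675/2250 = 0.3
MPC = 1 − MPS = 0.7
Autonomous saving = 770 − 0.3(5300) = -820, so a = 820
C = 820 + 0.7(7950) = 820 + 5565 = 6385

C = 6385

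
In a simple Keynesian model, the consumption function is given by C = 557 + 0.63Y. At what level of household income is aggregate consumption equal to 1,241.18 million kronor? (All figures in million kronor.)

Y = 1086

557 + 0.63Y = 1241.18
0.63Y = 684.18, so Y = 684.18/0.63 = 1086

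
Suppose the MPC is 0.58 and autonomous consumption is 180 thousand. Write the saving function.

S = -180 + 0.42Y

S = Y − C = Y − (180 + 0.58Y) = -180 + (1 − 0.58)Y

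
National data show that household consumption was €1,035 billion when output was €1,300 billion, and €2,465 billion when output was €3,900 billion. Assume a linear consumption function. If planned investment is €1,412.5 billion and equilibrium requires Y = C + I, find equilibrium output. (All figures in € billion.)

MPC = (2465 − 1035)/(3900 − 1300) = 1430/2600 = 0.55
a = 1035 − 0.55(1300) = 320
Equilibrium: Y = 320 + 0.55Y + 1412.5
0.45Y = 1732.5, so Y = 1732.5/0.45 = 3850

Y = 3850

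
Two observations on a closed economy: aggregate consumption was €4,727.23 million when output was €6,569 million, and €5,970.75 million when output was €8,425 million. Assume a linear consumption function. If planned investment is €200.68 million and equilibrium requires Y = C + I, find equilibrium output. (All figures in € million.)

MPC = (5970.75 − 4727.23)/(8425 − 6569) = 1243.52/1856 = 0.67
a = 4727.23 − 0.67(6569) = 326
Equilibrium: Y = 326 + 0.67Y + 200.68
0.33Y = 526.68, so Y = 526.68/0.33 = 1596

Y = 1596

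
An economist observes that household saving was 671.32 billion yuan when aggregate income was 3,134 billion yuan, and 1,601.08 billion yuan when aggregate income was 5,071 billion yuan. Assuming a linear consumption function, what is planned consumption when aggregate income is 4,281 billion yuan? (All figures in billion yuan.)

MPS = ΔS/ΔY = (1601.08 − 671.32)/(5071 − 3134) = 929.76/1937 = 0.48
MPC = 1 − MPS = 0.52
Autonomous saving = 671.32 − 0.48(3134) = -833, so a = 833
C = 833 + 0.52(4281) = 833 + 2226.12 = 3059.12

C = 3059.12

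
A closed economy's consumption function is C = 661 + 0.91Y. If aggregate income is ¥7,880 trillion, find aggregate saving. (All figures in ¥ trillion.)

S = 48.2

C = 661 + 0.91(7880) = 661 + 7170.8 = 7831.8
S = Y − C = 7880 − 7831.8 = 48.2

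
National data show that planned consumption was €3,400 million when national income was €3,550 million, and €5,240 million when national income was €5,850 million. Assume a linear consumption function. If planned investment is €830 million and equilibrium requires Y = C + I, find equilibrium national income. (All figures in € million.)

MPC = (5240 − 3400)/(5850 − 3550) = 1840/2300 = 0.8
a = 3400 − 0.8(3550) = 560
Equilibrium: Y = 560 + 0.8Y + 830
0.2Y = 1390, so Y = 1390/0.2 = 6950

Y = 6950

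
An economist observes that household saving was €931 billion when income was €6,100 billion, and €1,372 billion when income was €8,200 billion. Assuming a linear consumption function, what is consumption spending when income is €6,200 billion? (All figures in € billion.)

MPS = ΔS/ΔY = (1372 − 931)/(8200 − 6100) = 441/2100 = 0.21
MPC = 1 − MPS = 0.79
Autonomous saving = 931 − 0.21(6100) = -350, so a = 350
C = 350 + 0.79(6200) = 350 + 4898 = 5248

C = 5248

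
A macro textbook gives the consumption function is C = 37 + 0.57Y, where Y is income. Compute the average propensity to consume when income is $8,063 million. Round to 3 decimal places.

C = 37 + 0.57(8063) = 4632.91
APC = C/Y = 4632.91/8063 = 0.575

APC = 0.575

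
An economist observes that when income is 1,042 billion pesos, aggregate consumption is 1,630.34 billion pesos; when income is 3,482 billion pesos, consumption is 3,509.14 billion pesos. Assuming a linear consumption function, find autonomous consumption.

MPC = ΔC/ΔY = (3509.14 − 1630.34)/(3482 − 1042) = 1878.8/2440 = 0.77
a = C − MPC·Y = 1630.34 − 0.77(1042) = 1630.34 − 802.34 = 828

a = 828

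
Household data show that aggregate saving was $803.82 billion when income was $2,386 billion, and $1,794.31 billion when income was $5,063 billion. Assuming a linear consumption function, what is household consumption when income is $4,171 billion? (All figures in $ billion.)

C = 2706.73

MPS = ΔS/ΔY = (1794.31 − 803.82)/(5063 − 2386) = 990.49/2677 = 0.37
MPC = 1 − MPS = 0.63
Autonomous saving = 803.82 − 0.37(2386) = -79, so a = 79
C = 79 + 0.63(4171) = 79 + 2627.73 = 2706.73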